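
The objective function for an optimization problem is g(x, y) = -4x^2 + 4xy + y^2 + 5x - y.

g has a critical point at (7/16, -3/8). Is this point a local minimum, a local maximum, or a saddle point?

saddle point

The Hessian of g is constant: H = [[-8, 4], [4, 2]].
det(H) = (-8)·2 − 4² = -32.
Since det(H) < 0, H is indefinite and the critical point is a saddle point.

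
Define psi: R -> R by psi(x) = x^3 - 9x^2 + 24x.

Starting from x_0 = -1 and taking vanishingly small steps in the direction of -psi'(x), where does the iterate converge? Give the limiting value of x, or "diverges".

psi'(x) = 3(x - 4)(x - 2), so psi'(-1) = 45.
Gradient descent moves in the -psi' direction, i.e. x is decreasing.
There is no critical point below x=-1, and psi' keeps the same sign, so the iterate runs off to −∞.

diverges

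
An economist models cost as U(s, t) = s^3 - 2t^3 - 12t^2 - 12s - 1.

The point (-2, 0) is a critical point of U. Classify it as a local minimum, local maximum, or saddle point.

The mixed partial ∂²U/∂s∂t is 0, so the Hessian at any point is diag(U_ss, U_tt) = diag(6s, -12(t + 2)).
At (-2, 0): H = diag(-12, -24).
Both eigenvalues are negative, so H is negative definite: a local maximum.

local maximum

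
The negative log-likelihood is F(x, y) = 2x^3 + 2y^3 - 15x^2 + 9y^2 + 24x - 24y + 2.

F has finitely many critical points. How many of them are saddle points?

F separates as a function of x plus a function of y, so ∇F=0 decouples.
∂F/∂x = 6(x - 4)(x - 1) = 0 at x ∈ {1, 4}; ∂F/∂y = 6(y - 1)(y + 4) = 0 at y ∈ {-4, 1}.
The Hessian is diagonal: diag(F_xx, F_yy). Second derivatives: F_xx(1)=-18, F_xx(4)=18; F_yy(-4)=-30, F_yy(1)=30.
Saddle points occur where the two diagonal entries have opposite signs: (1, 1), (4, -4). Count: 2.

2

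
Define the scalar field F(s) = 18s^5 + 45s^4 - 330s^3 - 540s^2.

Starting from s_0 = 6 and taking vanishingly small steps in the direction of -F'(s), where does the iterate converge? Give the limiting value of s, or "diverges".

F'(s) = 90s(s - 3)(s + 1)(s + 4), so F'(6) = 113400.
Gradient descent moves in the -F' direction, i.e. s is decreasing.
The nearest critical point in that direction is s = 3, where F'' = 7560 > 0 (a local minimum). The iterate converges there.

3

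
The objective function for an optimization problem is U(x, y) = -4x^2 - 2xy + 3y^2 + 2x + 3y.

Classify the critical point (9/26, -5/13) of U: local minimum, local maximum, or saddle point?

saddle point

The Hessian of U is constant: H = [[-8, -2], [-2, 6]].
det(H) = (-8)·6 − (-2)² = -52.
Since det(H) < 0, H is indefinite and the critical point is a saddle point.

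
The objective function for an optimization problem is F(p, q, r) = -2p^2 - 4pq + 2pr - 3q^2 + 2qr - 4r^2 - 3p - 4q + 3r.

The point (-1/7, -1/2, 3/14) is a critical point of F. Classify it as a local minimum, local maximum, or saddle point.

The Hessian is constant: H = [[-4, -4, 2], [-4, -6, 2], [2, 2, -8]].
Leading principal minors: Δ₁ = -4, Δ₂ = 8, Δ₃ = -56.
The minors alternate sign starting negative (−, +, −), so H is negative definite: a local maximum.

local maximum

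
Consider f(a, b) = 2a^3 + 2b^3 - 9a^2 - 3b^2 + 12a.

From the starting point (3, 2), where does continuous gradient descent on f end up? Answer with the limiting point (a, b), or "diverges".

f is separable, so gradient descent decouples: a follows -∂f/∂a, b follows -∂f/∂b.
∂f/∂a = 6(a - 2)(a - 1); at a=3 this is 12, so a decreases.
∂f/∂b = 6b(b - 1); at b=2 this is 12, so b decreases.
a converges to its nearest critical value 2 (a local min of the a-part); b converges to 1. The iterate converges to (2, 1).

(2, 1)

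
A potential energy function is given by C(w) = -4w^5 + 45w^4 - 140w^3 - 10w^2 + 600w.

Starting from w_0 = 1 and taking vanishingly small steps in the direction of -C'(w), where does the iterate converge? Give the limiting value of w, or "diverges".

C'(w) = -20(w - 5)(w - 3)(w - 2)(w + 1), so C'(1) = 320.
Gradient descent moves in the -C' direction, i.e. w is decreasing.
The nearest critical point in that direction is w = -1, where C'' = 1440 > 0 (a local minimum). The iterate converges there.

-1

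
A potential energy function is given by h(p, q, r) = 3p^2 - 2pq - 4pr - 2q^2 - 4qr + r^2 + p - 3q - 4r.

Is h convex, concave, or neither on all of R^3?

h is quadratic, so its Hessian is the constant matrix H = [[6, -2, -4], [-2, -4, -4], [-4, -4, 2]].
Leading principal minors: 6, -28, -152.
Neither pattern holds ⇒ H is indefinite ⇒ neither convex nor concave.

neither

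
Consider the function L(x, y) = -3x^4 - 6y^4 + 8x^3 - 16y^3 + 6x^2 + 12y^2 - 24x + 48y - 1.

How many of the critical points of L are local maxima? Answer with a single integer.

4

L separates as a function of x plus a function of y, so ∇L=0 decouples.
∂L/∂x = -12(x - 2)(x - 1)(x + 1) = 0 at x ∈ {-1, 1, 2}; ∂L/∂y = -24(y - 1)(y + 1)(y + 2) = 0 at y ∈ {-2, -1, 1}.
The Hessian is diagonal: diag(L_xx, L_yy). Second derivatives: L_xx(-1)=-72, L_xx(1)=24, L_xx(2)=-36; L_yy(-2)=-72, L_yy(-1)=48, L_yy(1)=-144.
Local maxima occur where both diagonal entries negative: (-1, -2), (-1, 1), (2, -2), (2, 1). Count: 4.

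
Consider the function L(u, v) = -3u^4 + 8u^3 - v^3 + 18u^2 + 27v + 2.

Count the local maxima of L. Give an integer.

L separates as a function of u plus a function of v, so ∇L=0 decouples.
∂L/∂u = -12u(u - 3)(u + 1) = 0 at u ∈ {-1, 0, 3}; ∂L/∂v = -3(v - 3)(v + 3) = 0 at v ∈ {-3, 3}.
The Hessian is diagonal: diag(L_uu, L_vv). Second derivatives: L_uu(-1)=-48, L_uu(0)=36, L_uu(3)=-144; L_vv(-3)=18, L_vv(3)=-18.
Local maxima occur where both diagonal entries negative: (-1, 3), (3, 3). Count: 2.

2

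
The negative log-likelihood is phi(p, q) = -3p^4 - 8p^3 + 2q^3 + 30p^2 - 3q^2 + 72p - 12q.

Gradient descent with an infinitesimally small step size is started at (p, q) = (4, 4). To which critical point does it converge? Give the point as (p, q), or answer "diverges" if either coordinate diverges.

diverges

phi is separable, so gradient descent decouples: p follows -∂phi/∂p, q follows -∂phi/∂q.
∂phi/∂p = -12(p - 2)(p + 1)(p + 3); at p=4 this is -840, so p increases.
∂phi/∂q = 6(q - 2)(q + 1); at q=4 this is 60, so q decreases.
The p-coordinate has no critical point in that direction and runs off to infinity.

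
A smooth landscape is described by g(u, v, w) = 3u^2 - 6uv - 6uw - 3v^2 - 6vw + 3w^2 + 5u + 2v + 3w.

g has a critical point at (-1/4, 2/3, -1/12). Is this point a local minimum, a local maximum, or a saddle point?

saddle point

The Hessian is constant: H = [[6, -6, -6], [-6, -6, -6], [-6, -6, 6]].
Leading principal minors: Δ₁ = 6, Δ₂ = -72, Δ₃ = -864.
The minors fit neither the all-positive nor the alternating-sign pattern, so H is indefinite: a saddle point.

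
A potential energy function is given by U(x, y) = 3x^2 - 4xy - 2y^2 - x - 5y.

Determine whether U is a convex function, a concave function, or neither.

neither

U is quadratic, so its Hessian is the constant matrix H = [[6, -4], [-4, -4]].
det(H) = -40, tr(H) = 2.
det(H) < 0, so H is indefinite: neither convex nor concave.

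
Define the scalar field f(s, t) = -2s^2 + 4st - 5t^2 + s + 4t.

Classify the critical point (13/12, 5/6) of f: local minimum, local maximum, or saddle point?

The Hessian of f is constant: H = [[-4, 4], [4, -10]].
det(H) = (-4)·(-10) − 4² = 24.
det(H) > 0 and tr(H) = -14 < 0, so H is negative definite and the point is a local maximum.

local maximum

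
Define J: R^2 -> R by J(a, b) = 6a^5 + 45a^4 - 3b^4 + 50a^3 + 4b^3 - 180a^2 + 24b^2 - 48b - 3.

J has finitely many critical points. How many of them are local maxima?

4

J separates as a function of a plus a function of b, so ∇J=0 decouples.
∂J/∂a = 30a(a - 1)(a + 3)(a + 4) = 0 at a ∈ {-4, -3, 0, 1}; ∂J/∂b = -12(b - 2)(b - 1)(b + 2) = 0 at b ∈ {-2, 1, 2}.
The Hessian is diagonal: diag(J_aa, J_bb). Second derivatives: J_aa(-4)=-600, J_aa(-3)=360, J_aa(0)=-360, J_aa(1)=600; J_bb(-2)=-144, J_bb(1)=36, J_bb(2)=-48.
Local maxima occur where both diagonal entries negative: (-4, -2), (-4, 2), (0, -2), (0, 2). Count: 4.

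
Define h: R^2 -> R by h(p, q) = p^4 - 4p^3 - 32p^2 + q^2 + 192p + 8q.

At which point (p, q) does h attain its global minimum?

(-4, -4)

h(p,q) separates as A(p) + B(q), so its minimum is min A + min B.
A'(p) = 4(p - 4)(p - 3)(p + 4) vanishes at p ∈ {-4, 3, 4}; B'(q) = 2q + 8 vanishes at q ∈ {-4}.
Local minima of A (where A''>0): A(-4)=-768, A(4)=256. Local minima of B: B(-4)=-16.
So the global minimum of h is A(-4) + B(-4) = -768 − 16 = -784, attained at (-4, -4).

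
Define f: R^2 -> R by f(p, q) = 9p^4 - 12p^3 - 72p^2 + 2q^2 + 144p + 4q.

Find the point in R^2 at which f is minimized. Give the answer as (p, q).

(-2, -1)

f(p,q) separates as A(p) + B(q), so its minimum is min A + min B.
A'(p) = 36(p - 2)(p - 1)(p + 2) vanishes at p ∈ {-2, 1, 2}; B'(q) = 4q + 4 vanishes at q ∈ {-1}.
Local minima of A (where A''>0): A(-2)=-336, A(2)=48. Local minima of B: B(-1)=-2.
So the global minimum of f is A(-2) + B(-1) = -336 − 2 = -338, attained at (-2, -1).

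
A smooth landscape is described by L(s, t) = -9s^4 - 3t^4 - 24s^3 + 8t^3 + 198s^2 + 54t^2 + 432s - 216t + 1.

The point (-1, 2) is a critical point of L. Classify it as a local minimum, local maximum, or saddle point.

local minimum

The mixed partial ∂²L/∂s∂t is 0, so the Hessian at any point is diag(L_ss, L_tt) = diag(36(-3s^2 - 4s + 11), 12(-3t^2 + 4t + 9)).
At (-1, 2): H = diag(432, 60).
Both eigenvalues are positive, so H is positive definite: a local minimum.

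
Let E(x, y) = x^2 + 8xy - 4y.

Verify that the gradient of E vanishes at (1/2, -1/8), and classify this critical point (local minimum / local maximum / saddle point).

saddle point

∇E = (2x + 8y, 8x - 4); substituting (1/2, -1/8) gives ∇E = (0, 0), so (1/2, -1/8) is indeed a critical point.
The Hessian of E is constant: H = [[2, 8], [8, 0]].
det(H) = 2·0 − 8² = -64.
Since det(H) < 0, H is indefinite and the critical point is a saddle point.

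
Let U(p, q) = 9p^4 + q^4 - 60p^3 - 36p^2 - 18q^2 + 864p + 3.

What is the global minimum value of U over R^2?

U(p,q) separates as A(p) + B(q) + 3, so its minimum is min A + min B + 3.
A'(p) = 36(p - 4)(p - 3)(p + 2) vanishes at p ∈ {-2, 3, 4}; B'(q) = 4q(q - 3)(q + 3) vanishes at q ∈ {-3, 0, 3}.
Local minima of A (where A''>0): A(-2)=-1248, A(4)=1344. Local minima of B: B(-3)=-81, B(3)=-81.
So the global minimum of U is A(-2) + B(-3) + 3 = -1248 − 81 + 3 = -1326, attained at (-2, -3).

-1326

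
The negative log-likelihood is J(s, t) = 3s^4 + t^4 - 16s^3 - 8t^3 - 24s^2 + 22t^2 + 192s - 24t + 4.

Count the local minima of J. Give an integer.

J separates as a function of s plus a function of t, so ∇J=0 decouples.
∂J/∂s = 12(s - 4)(s - 2)(s + 2) = 0 at s ∈ {-2, 2, 4}; ∂J/∂t = 4(t - 3)(t - 2)(t - 1) = 0 at t ∈ {1, 2, 3}.
The Hessian is diagonal: diag(J_ss, J_tt). Second derivatives: J_ss(-2)=288, J_ss(2)=-96, J_ss(4)=144; J_tt(1)=8, J_tt(2)=-4, J_tt(3)=8.
Local minima occur where both diagonal entries positive: (-2, 1), (-2, 3), (4, 1), (4, 3). Count: 4.

4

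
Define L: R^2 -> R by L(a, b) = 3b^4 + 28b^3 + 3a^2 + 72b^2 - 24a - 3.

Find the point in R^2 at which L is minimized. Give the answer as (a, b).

(4, 0)

L(a,b) separates as P(a) + Q(b) − 3, so its minimum is min P + min Q − 3.
P'(a) = 6a - 24 vanishes at a ∈ {4}; Q'(b) = 12b(b + 3)(b + 4) vanishes at b ∈ {-4, -3, 0}.
Local minima of P (where P''>0): P(4)=-48. Local minima of Q: Q(-4)=128, Q(0)=0.
So the global minimum of L is P(4) + Q(0) − 3 = -48 + 0 − 3 = -51, attained at (4, 0).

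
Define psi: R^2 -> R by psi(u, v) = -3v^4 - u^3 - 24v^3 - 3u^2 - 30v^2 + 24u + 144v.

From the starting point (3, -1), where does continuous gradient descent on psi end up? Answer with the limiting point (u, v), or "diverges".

psi is separable, so gradient descent decouples: u follows -∂psi/∂u, v follows -∂psi/∂v.
∂psi/∂u = -3(u - 2)(u + 4); at u=3 this is -21, so u increases.
∂psi/∂v = -12(v - 1)(v + 3)(v + 4); at v=-1 this is 144, so v decreases.
The u-coordinate has no critical point in that direction and runs off to infinity.

diverges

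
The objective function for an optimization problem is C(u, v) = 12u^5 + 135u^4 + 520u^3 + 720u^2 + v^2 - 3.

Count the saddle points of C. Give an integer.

2

C separates as a function of u plus a function of v, so ∇C=0 decouples.
∂C/∂u = 60u(u + 2)(u + 3)(u + 4) = 0 at u ∈ {-4, -3, -2, 0}; ∂C/∂v = 2v = 0 at v ∈ {0}.
The Hessian is diagonal: diag(C_uu, C_vv). Second derivatives: C_uu(-4)=-480, C_uu(-3)=180, C_uu(-2)=-240, C_uu(0)=1440; C_vv(0)=2.
Saddle points occur where the two diagonal entries have opposite signs: (-4, 0), (-2, 0). Count: 2.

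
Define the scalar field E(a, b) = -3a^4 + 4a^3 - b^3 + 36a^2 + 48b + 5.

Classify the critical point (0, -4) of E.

The mixed partial ∂²E/∂a∂b is 0, so the Hessian at any point is diag(E_aa, E_bb) = diag(12(-3a^2 + 2a + 6), -6b).
At (0, -4): H = diag(72, 24).
Both eigenvalues are positive, so H is positive definite: a local minimum.

local minimum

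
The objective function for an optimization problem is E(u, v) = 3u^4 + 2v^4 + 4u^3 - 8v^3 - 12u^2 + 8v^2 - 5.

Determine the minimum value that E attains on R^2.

-37

E(u,v) separates as P(u) + Q(v) − 5, so its minimum is min P + min Q − 5.
P'(u) = 12u(u - 1)(u + 2) vanishes at u ∈ {-2, 0, 1}; Q'(v) = 8v(v - 2)(v - 1) vanishes at v ∈ {0, 1, 2}.
Local minima of P (where P''>0): P(-2)=-32, P(1)=-5. Local minima of Q: Q(0)=0, Q(2)=0.
So the global minimum of E is P(-2) + Q(0) − 5 = -32 + 0 − 5 = -37, attained at (-2, 0).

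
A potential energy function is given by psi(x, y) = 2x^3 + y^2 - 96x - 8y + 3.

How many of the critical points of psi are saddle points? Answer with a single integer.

1

psi separates as a function of x plus a function of y, so ∇psi=0 decouples.
∂psi/∂x = 6(x - 4)(x + 4) = 0 at x ∈ {-4, 4}; ∂psi/∂y = 2(y - 4) = 0 at y ∈ {4}.
The Hessian is diagonal: diag(psi_xx, psi_yy). Second derivatives: psi_xx(-4)=-48, psi_xx(4)=48; psi_yy(4)=2.
Saddle points occur where the two diagonal entries have opposite signs: (-4, 4). Count: 1.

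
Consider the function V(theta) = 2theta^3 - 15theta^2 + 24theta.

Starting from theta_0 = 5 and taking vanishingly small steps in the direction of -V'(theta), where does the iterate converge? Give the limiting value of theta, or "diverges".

V'(theta) = 6(theta - 4)(theta - 1), so V'(5) = 24.
Gradient descent moves in the -V' direction, i.e. theta is decreasing.
The nearest critical point in that direction is theta = 4, where V'' = 18 > 0 (a local minimum). The iterate converges there.

4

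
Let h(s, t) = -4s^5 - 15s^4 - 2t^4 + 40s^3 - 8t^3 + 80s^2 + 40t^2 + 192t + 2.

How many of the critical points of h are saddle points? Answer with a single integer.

6

h separates as a function of s plus a function of t, so ∇h=0 decouples.
∂h/∂s = -20s(s - 2)(s + 1)(s + 4) = 0 at s ∈ {-4, -1, 0, 2}; ∂h/∂t = -8(t - 3)(t + 2)(t + 4) = 0 at t ∈ {-4, -2, 3}.
The Hessian is diagonal: diag(h_ss, h_tt). Second derivatives: h_ss(-4)=1440, h_ss(-1)=-180, h_ss(0)=160, h_ss(2)=-720; h_tt(-4)=-112, h_tt(-2)=80, h_tt(3)=-280.
Saddle points occur where the two diagonal entries have opposite signs: (-4, -4), (-4, 3), (-1, -2), (0, -4), (0, 3), (2, -2). Count: 6.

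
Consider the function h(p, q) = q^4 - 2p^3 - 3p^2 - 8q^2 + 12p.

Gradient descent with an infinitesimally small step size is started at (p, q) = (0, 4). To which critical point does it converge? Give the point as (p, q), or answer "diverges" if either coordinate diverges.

h is separable, so gradient descent decouples: p follows -∂h/∂p, q follows -∂h/∂q.
∂h/∂p = -6(p - 1)(p + 2); at p=0 this is 12, so p decreases.
∂h/∂q = 4q(q - 2)(q + 2); at q=4 this is 192, so q decreases.
p converges to its nearest critical value -2 (a local min of the p-part); q converges to 2. The iterate converges to (-2, 2).

(-2, 2)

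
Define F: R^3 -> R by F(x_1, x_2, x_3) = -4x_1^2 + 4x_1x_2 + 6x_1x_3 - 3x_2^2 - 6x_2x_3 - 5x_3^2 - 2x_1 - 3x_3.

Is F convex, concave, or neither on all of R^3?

concave

F is quadratic, so its Hessian is the constant matrix H = [[-8, 4, 6], [4, -6, -6], [6, -6, -10]].
Leading principal minors: -8, 32, -104.
Signs alternate −, +, − ⇒ H ≺ 0 ⇒ concave.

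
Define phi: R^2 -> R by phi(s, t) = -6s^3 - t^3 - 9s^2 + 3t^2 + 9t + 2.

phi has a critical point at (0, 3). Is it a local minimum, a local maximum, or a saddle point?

The mixed partial ∂²phi/∂s∂t is 0, so the Hessian at any point is diag(phi_ss, phi_tt) = diag(-18(2s + 1), 6(-t + 1)).
At (0, 3): H = diag(-18, -12).
Both eigenvalues are negative, so H is negative definite: a local maximum.

local maximum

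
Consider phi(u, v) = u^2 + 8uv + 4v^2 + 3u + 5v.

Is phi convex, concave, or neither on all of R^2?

neither

phi is quadratic, so its Hessian is the constant matrix H = [[2, 8], [8, 8]].
det(H) = -48, tr(H) = 10.
det(H) < 0, so H is indefinite: neither convex nor concave.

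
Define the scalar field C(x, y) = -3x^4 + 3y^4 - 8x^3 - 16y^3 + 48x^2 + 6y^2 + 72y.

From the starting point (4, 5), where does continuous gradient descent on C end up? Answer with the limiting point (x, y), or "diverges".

diverges

C is separable, so gradient descent decouples: x follows -∂C/∂x, y follows -∂C/∂y.
∂C/∂x = -12x(x - 2)(x + 4); at x=4 this is -768, so x increases.
∂C/∂y = 12(y - 3)(y - 2)(y + 1); at y=5 this is 432, so y decreases.
The x-coordinate has no critical point in that direction and runs off to infinity.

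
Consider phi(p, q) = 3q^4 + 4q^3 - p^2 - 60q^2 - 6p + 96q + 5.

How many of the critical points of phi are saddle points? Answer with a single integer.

phi separates as a function of p plus a function of q, so ∇phi=0 decouples.
∂phi/∂p = -2(p + 3) = 0 at p ∈ {-3}; ∂phi/∂q = 12(q - 2)(q - 1)(q + 4) = 0 at q ∈ {-4, 1, 2}.
The Hessian is diagonal: diag(phi_pp, phi_qq). Second derivatives: phi_pp(-3)=-2; phi_qq(-4)=360, phi_qq(1)=-60, phi_qq(2)=72.
Saddle points occur where the two diagonal entries have opposite signs: (-3, -4), (-3, 2). Count: 2.

2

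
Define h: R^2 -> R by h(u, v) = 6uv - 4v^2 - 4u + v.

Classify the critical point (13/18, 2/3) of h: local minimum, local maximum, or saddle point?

The Hessian of h is constant: H = [[0, 6], [6, -8]].
det(H) = 0·(-8) − 6² = -36.
Since det(H) < 0, H is indefinite and the critical point is a saddle point.

saddle point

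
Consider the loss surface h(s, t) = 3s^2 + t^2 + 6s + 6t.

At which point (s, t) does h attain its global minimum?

h(s,t) separates as P(s) + Q(t), so its minimum is min P + min Q.
P'(s) = 6s + 6 vanishes at s ∈ {-1}; Q'(t) = 2(t + 3) vanishes at t ∈ {-3}.
Local minima of P (where P''>0): P(-1)=-3. Local minima of Q: Q(-3)=-9.
So the global minimum of h is P(-1) + Q(-3) = -3 − 9 = -12, attained at (-1, -3).

(-1, -3)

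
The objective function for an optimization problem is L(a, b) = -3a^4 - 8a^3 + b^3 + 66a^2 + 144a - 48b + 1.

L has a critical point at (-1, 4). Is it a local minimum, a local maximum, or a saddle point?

The mixed partial ∂²L/∂a∂b is 0, so the Hessian at any point is diag(L_aa, L_bb) = diag(12(-3a^2 - 4a + 11), 6b).
At (-1, 4): H = diag(144, 24).
Both eigenvalues are positive, so H is positive definite: a local minimum.

local minimum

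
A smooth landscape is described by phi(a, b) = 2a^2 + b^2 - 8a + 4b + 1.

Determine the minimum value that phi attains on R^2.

-11

phi(a,b) separates as P(a) + Q(b) + 1, so its minimum is min P + min Q + 1.
P'(a) = 4a - 8 vanishes at a ∈ {2}; Q'(b) = 2b + 4 vanishes at b ∈ {-2}.
Local minima of P (where P''>0): P(2)=-8. Local minima of Q: Q(-2)=-4.
So the global minimum of phi is P(2) + Q(-2) + 1 = -8 − 4 + 1 = -11, attained at (2, -2).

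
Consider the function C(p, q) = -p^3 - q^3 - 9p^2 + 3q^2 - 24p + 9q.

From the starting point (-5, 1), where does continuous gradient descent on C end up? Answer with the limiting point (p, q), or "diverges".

(-4, -1)

C is separable, so gradient descent decouples: p follows -∂C/∂p, q follows -∂C/∂q.
∂C/∂p = -3(p + 2)(p + 4); at p=-5 this is -9, so p increases.
∂C/∂q = -3(q - 3)(q + 1); at q=1 this is 12, so q decreases.
p converges to its nearest critical value -4 (a local min of the p-part); q converges to -1. The iterate converges to (-4, -1).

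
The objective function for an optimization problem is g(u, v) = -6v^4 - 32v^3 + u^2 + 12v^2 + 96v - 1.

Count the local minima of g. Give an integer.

1

g separates as a function of u plus a function of v, so ∇g=0 decouples.
∂g/∂u = 2u = 0 at u ∈ {0}; ∂g/∂v = -24(v - 1)(v + 1)(v + 4) = 0 at v ∈ {-4, -1, 1}.
The Hessian is diagonal: diag(g_uu, g_vv). Second derivatives: g_uu(0)=2; g_vv(-4)=-360, g_vv(-1)=144, g_vv(1)=-240.
Local minima occur where both diagonal entries positive: (0, -1). Count: 1.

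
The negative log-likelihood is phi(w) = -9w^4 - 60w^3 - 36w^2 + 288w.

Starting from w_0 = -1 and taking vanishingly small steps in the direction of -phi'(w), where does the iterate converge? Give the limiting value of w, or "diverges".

phi'(w) = -36(w - 1)(w + 2)(w + 4), so phi'(-1) = 216.
Gradient descent moves in the -phi' direction, i.e. w is decreasing.
The nearest critical point in that direction is w = -2, where phi'' = 216 > 0 (a local minimum). The iterate converges there.

-2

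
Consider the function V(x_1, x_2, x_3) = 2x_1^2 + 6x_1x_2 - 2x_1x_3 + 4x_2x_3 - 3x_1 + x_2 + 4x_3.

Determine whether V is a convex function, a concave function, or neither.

V is quadratic, so its Hessian is the constant matrix H = [[4, 6, -2], [6, 0, 4], [-2, 4, 0]].
Leading principal minors: 4, -36, -160.
Neither pattern holds ⇒ H is indefinite ⇒ neither convex nor concave.

neither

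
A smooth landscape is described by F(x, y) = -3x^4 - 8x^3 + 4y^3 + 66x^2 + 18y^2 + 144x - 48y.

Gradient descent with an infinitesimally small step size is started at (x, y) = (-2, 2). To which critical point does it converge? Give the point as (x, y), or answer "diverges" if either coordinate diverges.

(-1, 1)

F is separable, so gradient descent decouples: x follows -∂F/∂x, y follows -∂F/∂y.
∂F/∂x = -12(x - 3)(x + 1)(x + 4); at x=-2 this is -120, so x increases.
∂F/∂y = 12(y - 1)(y + 4); at y=2 this is 72, so y decreases.
x converges to its nearest critical value -1 (a local min of the x-part); y converges to 1. The iterate converges to (-1, 1).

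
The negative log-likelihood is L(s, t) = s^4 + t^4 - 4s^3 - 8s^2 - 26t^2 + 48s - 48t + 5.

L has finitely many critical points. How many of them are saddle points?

L separates as a function of s plus a function of t, so ∇L=0 decouples.
∂L/∂s = 4(s - 3)(s - 2)(s + 2) = 0 at s ∈ {-2, 2, 3}; ∂L/∂t = 4(t - 4)(t + 1)(t + 3) = 0 at t ∈ {-3, -1, 4}.
The Hessian is diagonal: diag(L_ss, L_tt). Second derivatives: L_ss(-2)=80, L_ss(2)=-16, L_ss(3)=20; L_tt(-3)=56, L_tt(-1)=-40, L_tt(4)=140.
Saddle points occur where the two diagonal entries have opposite signs: (-2, -1), (2, -3), (2, 4), (3, -1). Count: 4.

4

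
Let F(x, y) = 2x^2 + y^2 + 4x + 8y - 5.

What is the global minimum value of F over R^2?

-23

F(x,y) separates as P(x) + Q(y) − 5, so its minimum is min P + min Q − 5.
P'(x) = 4x + 4 vanishes at x ∈ {-1}; Q'(y) = 2y + 8 vanishes at y ∈ {-4}.
Local minima of P (where P''>0): P(-1)=-2. Local minima of Q: Q(-4)=-16.
So the global minimum of F is P(-1) + Q(-4) − 5 = -2 − 16 − 5 = -23, attained at (-1, -4).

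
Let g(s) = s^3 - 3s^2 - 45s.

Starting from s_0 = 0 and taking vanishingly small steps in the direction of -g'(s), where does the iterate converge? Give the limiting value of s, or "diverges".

5

g'(s) = 3(s - 5)(s + 3), so g'(0) = -45.
Gradient descent moves in the -g' direction, i.e. s is increasing.
The nearest critical point in that direction is s = 5, where g'' = 24 > 0 (a local minimum). The iterate converges there.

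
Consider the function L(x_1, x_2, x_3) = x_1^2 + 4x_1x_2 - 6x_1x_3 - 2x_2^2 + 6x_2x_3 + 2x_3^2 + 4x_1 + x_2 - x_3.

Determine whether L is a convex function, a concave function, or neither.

L is quadratic, so its Hessian is the constant matrix H = [[2, 4, -6], [4, -4, 6], [-6, 6, 4]].
Leading principal minors: 2, -24, -312.
Neither pattern holds ⇒ H is indefinite ⇒ neither convex nor concave.

neither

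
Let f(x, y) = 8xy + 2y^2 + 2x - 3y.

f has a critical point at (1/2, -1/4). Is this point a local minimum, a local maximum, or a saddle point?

The Hessian of f is constant: H = [[0, 8], [8, 4]].
det(H) = 0·4 − 8² = -64.
Since det(H) < 0, H is indefinite and the critical point is a saddle point.

saddle point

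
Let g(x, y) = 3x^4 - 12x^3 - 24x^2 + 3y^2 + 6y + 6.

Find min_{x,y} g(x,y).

-381

g(x,y) separates as P(x) + Q(y) + 6, so its minimum is min P + min Q + 6.
P'(x) = 12x(x - 4)(x + 1) vanishes at x ∈ {-1, 0, 4}; Q'(y) = 6y + 6 vanishes at y ∈ {-1}.
Local minima of P (where P''>0): P(-1)=-9, P(4)=-384. Local minima of Q: Q(-1)=-3.
So the global minimum of g is P(4) + Q(-1) + 6 = -384 − 3 + 6 = -381, attained at (4, -1).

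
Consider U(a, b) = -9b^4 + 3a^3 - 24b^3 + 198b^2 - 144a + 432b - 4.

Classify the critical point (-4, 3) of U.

local maximum

The mixed partial ∂²U/∂a∂b is 0, so the Hessian at any point is diag(U_aa, U_bb) = diag(18a, 36(-3b^2 - 4b + 11)).
At (-4, 3): H = diag(-72, -1008).
Both eigenvalues are negative, so H is negative definite: a local maximum.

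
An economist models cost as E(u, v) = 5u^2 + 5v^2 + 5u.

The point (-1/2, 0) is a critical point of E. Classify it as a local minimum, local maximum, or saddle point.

The Hessian of E is constant: H = [[10, 0], [0, 10]].
det(H) = 10·10 − 0² = 100.
det(H) > 0 and tr(H) = 20 > 0, so H is positive definite and the point is a local minimum.

local minimum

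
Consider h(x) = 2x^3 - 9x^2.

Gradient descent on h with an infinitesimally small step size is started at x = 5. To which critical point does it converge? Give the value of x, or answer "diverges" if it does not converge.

h'(x) = 6x(x - 3), so h'(5) = 60.
Gradient descent moves in the -h' direction, i.e. x is decreasing.
The nearest critical point in that direction is x = 3, where h'' = 18 > 0 (a local minimum). The iterate converges there.

3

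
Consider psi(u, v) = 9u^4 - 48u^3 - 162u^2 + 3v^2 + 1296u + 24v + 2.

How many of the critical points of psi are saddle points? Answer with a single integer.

psi separates as a function of u plus a function of v, so ∇psi=0 decouples.
∂psi/∂u = 36(u - 4)(u - 3)(u + 3) = 0 at u ∈ {-3, 3, 4}; ∂psi/∂v = 6(v + 4) = 0 at v ∈ {-4}.
The Hessian is diagonal: diag(psi_uu, psi_vv). Second derivatives: psi_uu(-3)=1512, psi_uu(3)=-216, psi_uu(4)=252; psi_vv(-4)=6.
Saddle points occur where the two diagonal entries have opposite signs: (3, -4). Count: 1.

1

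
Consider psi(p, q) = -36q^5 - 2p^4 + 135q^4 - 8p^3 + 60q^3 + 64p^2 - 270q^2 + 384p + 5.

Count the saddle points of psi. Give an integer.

6

psi separates as a function of p plus a function of q, so ∇psi=0 decouples.
∂psi/∂p = -8(p - 4)(p + 3)(p + 4) = 0 at p ∈ {-4, -3, 4}; ∂psi/∂q = -180q(q - 3)(q - 1)(q + 1) = 0 at q ∈ {-1, 0, 1, 3}.
The Hessian is diagonal: diag(psi_pp, psi_qq). Second derivatives: psi_pp(-4)=-64, psi_pp(-3)=56, psi_pp(4)=-448; psi_qq(-1)=1440, psi_qq(0)=-540, psi_qq(1)=720, psi_qq(3)=-4320.
Saddle points occur where the two diagonal entries have opposite signs: (-4, -1), (-4, 1), (-3, 0), (-3, 3), (4, -1), (4, 1). Count: 6.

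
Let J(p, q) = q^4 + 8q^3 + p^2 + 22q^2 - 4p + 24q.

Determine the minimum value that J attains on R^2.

-13

J(p,q) separates as A(p) + B(q), so its minimum is min A + min B.
A'(p) = 2p - 4 vanishes at p ∈ {2}; B'(q) = 4(q + 1)(q + 2)(q + 3) vanishes at q ∈ {-3, -2, -1}.
Local minima of A (where A''>0): A(2)=-4. Local minima of B: B(-3)=-9, B(-1)=-9.
So the global minimum of J is A(2) + B(-3) = -4 − 9 = -13, attained at (2, -3).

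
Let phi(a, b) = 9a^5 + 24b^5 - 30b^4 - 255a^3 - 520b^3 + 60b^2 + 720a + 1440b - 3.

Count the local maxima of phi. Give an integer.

phi separates as a function of a plus a function of b, so ∇phi=0 decouples.
∂phi/∂a = 45(a - 4)(a - 1)(a + 1)(a + 4) = 0 at a ∈ {-4, -1, 1, 4}; ∂phi/∂b = 120(b - 4)(b - 1)(b + 1)(b + 3) = 0 at b ∈ {-3, -1, 1, 4}.
The Hessian is diagonal: diag(phi_aa, phi_bb). Second derivatives: phi_aa(-4)=-5400, phi_aa(-1)=1350, phi_aa(1)=-1350, phi_aa(4)=5400; phi_bb(-3)=-6720, phi_bb(-1)=2400, phi_bb(1)=-2880, phi_bb(4)=12600.
Local maxima occur where both diagonal entries negative: (-4, -3), (-4, 1), (1, -3), (1, 1). Count: 4.

4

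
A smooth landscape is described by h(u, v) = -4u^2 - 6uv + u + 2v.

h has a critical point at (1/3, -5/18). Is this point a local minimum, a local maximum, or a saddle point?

The Hessian of h is constant: H = [[-8, -6], [-6, 0]].
det(H) = (-8)·0 − (-6)² = -36.
Since det(H) < 0, H is indefinite and the critical point is a saddle point.

saddle point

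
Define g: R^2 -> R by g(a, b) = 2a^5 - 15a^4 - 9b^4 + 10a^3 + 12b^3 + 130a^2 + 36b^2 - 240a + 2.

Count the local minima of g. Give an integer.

g separates as a function of a plus a function of b, so ∇g=0 decouples.
∂g/∂a = 10(a - 4)(a - 3)(a - 1)(a + 2) = 0 at a ∈ {-2, 1, 3, 4}; ∂g/∂b = -36b(b - 2)(b + 1) = 0 at b ∈ {-1, 0, 2}.
The Hessian is diagonal: diag(g_aa, g_bb). Second derivatives: g_aa(-2)=-900, g_aa(1)=180, g_aa(3)=-100, g_aa(4)=180; g_bb(-1)=-108, g_bb(0)=72, g_bb(2)=-216.
Local minima occur where both diagonal entries positive: (1, 0), (4, 0). Count: 2.

2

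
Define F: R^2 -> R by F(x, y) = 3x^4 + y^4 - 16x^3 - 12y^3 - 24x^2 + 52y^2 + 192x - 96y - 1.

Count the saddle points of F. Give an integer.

4

F separates as a function of x plus a function of y, so ∇F=0 decouples.
∂F/∂x = 12(x - 4)(x - 2)(x + 2) = 0 at x ∈ {-2, 2, 4}; ∂F/∂y = 4(y - 4)(y - 3)(y - 2) = 0 at y ∈ {2, 3, 4}.
The Hessian is diagonal: diag(F_xx, F_yy). Second derivatives: F_xx(-2)=288, F_xx(2)=-96, F_xx(4)=144; F_yy(2)=8, F_yy(3)=-4, F_yy(4)=8.
Saddle points occur where the two diagonal entries have opposite signs: (-2, 3), (2, 2), (2, 4), (4, 3). Count: 4.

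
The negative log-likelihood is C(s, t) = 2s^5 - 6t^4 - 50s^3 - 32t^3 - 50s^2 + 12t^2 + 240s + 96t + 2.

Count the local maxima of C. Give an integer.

C separates as a function of s plus a function of t, so ∇C=0 decouples.
∂C/∂s = 10(s - 4)(s - 1)(s + 2)(s + 3) = 0 at s ∈ {-3, -2, 1, 4}; ∂C/∂t = -24(t - 1)(t + 1)(t + 4) = 0 at t ∈ {-4, -1, 1}.
The Hessian is diagonal: diag(C_ss, C_tt). Second derivatives: C_ss(-3)=-280, C_ss(-2)=180, C_ss(1)=-360, C_ss(4)=1260; C_tt(-4)=-360, C_tt(-1)=144, C_tt(1)=-240.
Local maxima occur where both diagonal entries negative: (-3, -4), (-3, 1), (1, -4), (1, 1). Count: 4.

4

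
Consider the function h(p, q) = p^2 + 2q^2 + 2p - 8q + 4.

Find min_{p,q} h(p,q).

h(p,q) separates as A(p) + B(q) + 4, so its minimum is min A + min B + 4.
A'(p) = 2p + 2 vanishes at p ∈ {-1}; B'(q) = 4q - 8 vanishes at q ∈ {2}.
Local minima of A (where A''>0): A(-1)=-1. Local minima of B: B(2)=-8.
So the global minimum of h is A(-1) + B(2) + 4 = -1 − 8 + 4 = -5, attained at (-1, 2).

-5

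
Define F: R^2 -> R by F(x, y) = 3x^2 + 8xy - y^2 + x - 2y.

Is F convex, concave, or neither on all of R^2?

F is quadratic, so its Hessian is the constant matrix H = [[6, 8], [8, -2]].
det(H) = -76, tr(H) = 4.
det(H) < 0, so H is indefinite: neither convex nor concave.

neither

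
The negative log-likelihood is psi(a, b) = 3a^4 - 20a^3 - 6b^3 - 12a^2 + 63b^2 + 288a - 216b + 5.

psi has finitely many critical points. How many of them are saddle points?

psi separates as a function of a plus a function of b, so ∇psi=0 decouples.
∂psi/∂a = 12(a - 4)(a - 3)(a + 2) = 0 at a ∈ {-2, 3, 4}; ∂psi/∂b = -18(b - 4)(b - 3) = 0 at b ∈ {3, 4}.
The Hessian is diagonal: diag(psi_aa, psi_bb). Second derivatives: psi_aa(-2)=360, psi_aa(3)=-60, psi_aa(4)=72; psi_bb(3)=18, psi_bb(4)=-18.
Saddle points occur where the two diagonal entries have opposite signs: (-2, 4), (3, 3), (4, 4). Count: 3.

3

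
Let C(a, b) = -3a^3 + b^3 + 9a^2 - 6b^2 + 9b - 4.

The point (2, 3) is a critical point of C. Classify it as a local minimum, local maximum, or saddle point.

saddle point

The mixed partial ∂²C/∂a∂b is 0, so the Hessian at any point is diag(C_aa, C_bb) = diag(18(-a + 1), 6(b - 2)).
At (2, 3): H = diag(-18, 6).
The eigenvalues have opposite signs, so H is indefinite: a saddle point.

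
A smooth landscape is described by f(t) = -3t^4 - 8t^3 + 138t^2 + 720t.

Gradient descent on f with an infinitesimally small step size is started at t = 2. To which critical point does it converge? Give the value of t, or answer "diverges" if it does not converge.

f'(t) = -12(t - 5)(t + 3)(t + 4), so f'(2) = 1080.
Gradient descent moves in the -f' direction, i.e. t is decreasing.
The nearest critical point in that direction is t = -3, where f'' = 96 > 0 (a local minimum). The iterate converges there.

-3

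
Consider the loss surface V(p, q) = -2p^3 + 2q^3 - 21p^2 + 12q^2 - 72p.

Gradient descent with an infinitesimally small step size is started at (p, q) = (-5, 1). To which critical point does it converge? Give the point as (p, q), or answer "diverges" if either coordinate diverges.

V is separable, so gradient descent decouples: p follows -∂V/∂p, q follows -∂V/∂q.
∂V/∂p = -6(p + 3)(p + 4); at p=-5 this is -12, so p increases.
∂V/∂q = 6q(q + 4); at q=1 this is 30, so q decreases.
p converges to its nearest critical value -4 (a local min of the p-part); q converges to 0. The iterate converges to (-4, 0).

(-4, 0)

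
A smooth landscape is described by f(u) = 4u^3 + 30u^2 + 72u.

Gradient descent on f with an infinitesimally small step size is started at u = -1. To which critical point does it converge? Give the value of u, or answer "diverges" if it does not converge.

f'(u) = 12(u + 2)(u + 3), so f'(-1) = 24.
Gradient descent moves in the -f' direction, i.e. u is decreasing.
The nearest critical point in that direction is u = -2, where f'' = 12 > 0 (a local minimum). The iterate converges there.

-2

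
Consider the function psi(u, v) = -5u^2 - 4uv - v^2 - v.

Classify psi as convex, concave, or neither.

concave

psi is quadratic, so its Hessian is the constant matrix H = [[-10, -4], [-4, -2]].
det(H) = 4, tr(H) = -12.
det(H) > 0 and tr(H) < 0, so H is negative definite everywhere: concave.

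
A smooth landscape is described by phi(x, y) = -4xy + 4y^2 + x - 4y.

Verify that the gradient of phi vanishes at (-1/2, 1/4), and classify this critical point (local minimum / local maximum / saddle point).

saddle point

∇phi = (-4y + 1, -4x + 8y - 4); substituting (-1/2, 1/4) gives ∇phi = (0, 0), so (-1/2, 1/4) is indeed a critical point.
The Hessian of phi is constant: H = [[0, -4], [-4, 8]].
det(H) = 0·8 − (-4)² = -16.
Since det(H) < 0, H is indefinite and the critical point is a saddle point.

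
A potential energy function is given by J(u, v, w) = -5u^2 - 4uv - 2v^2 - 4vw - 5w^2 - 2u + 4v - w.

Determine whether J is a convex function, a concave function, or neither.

concave

J is quadratic, so its Hessian is the constant matrix H = [[-10, -4, 0], [-4, -4, -4], [0, -4, -10]].
Leading principal minors: -10, 24, -80.
Signs alternate −, +, − ⇒ H ≺ 0 ⇒ concave.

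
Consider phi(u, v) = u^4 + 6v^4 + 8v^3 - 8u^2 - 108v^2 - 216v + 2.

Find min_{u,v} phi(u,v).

phi(u,v) separates as P(u) + Q(v) + 2, so its minimum is min P + min Q + 2.
P'(u) = 4u(u - 2)(u + 2) vanishes at u ∈ {-2, 0, 2}; Q'(v) = 24(v - 3)(v + 1)(v + 3) vanishes at v ∈ {-3, -1, 3}.
Local minima of P (where P''>0): P(-2)=-16, P(2)=-16. Local minima of Q: Q(-3)=-54, Q(3)=-918.
So the global minimum of phi is P(-2) + Q(3) + 2 = -16 − 918 + 2 = -932, attained at (-2, 3).

-932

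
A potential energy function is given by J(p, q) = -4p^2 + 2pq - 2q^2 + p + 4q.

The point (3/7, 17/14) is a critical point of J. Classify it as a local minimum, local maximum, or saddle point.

local maximum

The Hessian of J is constant: H = [[-8, 2], [2, -4]].
det(H) = (-8)·(-4) − 2² = 28.
det(H) > 0 and tr(H) = -12 < 0, so H is negative definite and the point is a local maximum.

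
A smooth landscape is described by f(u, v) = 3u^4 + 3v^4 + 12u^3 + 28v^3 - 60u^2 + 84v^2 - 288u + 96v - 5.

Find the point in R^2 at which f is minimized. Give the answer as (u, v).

f(u,v) separates as P(u) + Q(v) − 5, so its minimum is min P + min Q − 5.
P'(u) = 12(u - 3)(u + 2)(u + 4) vanishes at u ∈ {-4, -2, 3}; Q'(v) = 12(v + 1)(v + 2)(v + 4) vanishes at v ∈ {-4, -2, -1}.
Local minima of P (where P''>0): P(-4)=192, P(3)=-837. Local minima of Q: Q(-4)=-64, Q(-1)=-37.
So the global minimum of f is P(3) + Q(-4) − 5 = -837 − 64 − 5 = -906, attained at (3, -4).

(3, -4)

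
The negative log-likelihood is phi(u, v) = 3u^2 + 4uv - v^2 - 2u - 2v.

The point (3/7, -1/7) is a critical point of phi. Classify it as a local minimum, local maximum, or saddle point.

The Hessian of phi is constant: H = [[6, 4], [4, -2]].
det(H) = 6·(-2) − 4² = -28.
Since det(H) < 0, H is indefinite and the critical point is a saddle point.

saddle point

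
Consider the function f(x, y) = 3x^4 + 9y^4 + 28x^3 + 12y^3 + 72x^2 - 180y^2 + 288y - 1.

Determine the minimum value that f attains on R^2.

-2497

f(x,y) separates as P(x) + Q(y) − 1, so its minimum is min P + min Q − 1.
P'(x) = 12x(x + 3)(x + 4) vanishes at x ∈ {-4, -3, 0}; Q'(y) = 36(y - 2)(y - 1)(y + 4) vanishes at y ∈ {-4, 1, 2}.
Local minima of P (where P''>0): P(-4)=128, P(0)=0. Local minima of Q: Q(-4)=-2496, Q(2)=96.
So the global minimum of f is P(0) + Q(-4) − 1 = 0 − 2496 − 1 = -2497, attained at (0, -4).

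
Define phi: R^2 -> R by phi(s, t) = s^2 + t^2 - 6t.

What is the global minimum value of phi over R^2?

-9

phi(s,t) separates as P(s) + Q(t), so its minimum is min P + min Q.
P'(s) = 2s vanishes at s ∈ {0}; Q'(t) = 2(t - 3) vanishes at t ∈ {3}.
Local minima of P (where P''>0): P(0)=0. Local minima of Q: Q(3)=-9.
So the global minimum of phi is P(0) + Q(3) = 0 − 9 = -9, attained at (0, 3).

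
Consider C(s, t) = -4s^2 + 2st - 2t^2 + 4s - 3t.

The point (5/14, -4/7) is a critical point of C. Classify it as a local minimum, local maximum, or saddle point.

local maximum

The Hessian of C is constant: H = [[-8, 2], [2, -4]].
det(H) = (-8)·(-4) − 2² = 28.
det(H) > 0 and tr(H) = -12 < 0, so H is negative definite and the point is a local maximum.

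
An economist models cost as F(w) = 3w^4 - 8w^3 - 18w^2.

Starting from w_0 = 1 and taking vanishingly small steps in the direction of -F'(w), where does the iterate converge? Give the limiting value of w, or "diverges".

F'(w) = 12w(w - 3)(w + 1), so F'(1) = -48.
Gradient descent moves in the -F' direction, i.e. w is increasing.
The nearest critical point in that direction is w = 3, where F'' = 144 > 0 (a local minimum). The iterate converges there.

3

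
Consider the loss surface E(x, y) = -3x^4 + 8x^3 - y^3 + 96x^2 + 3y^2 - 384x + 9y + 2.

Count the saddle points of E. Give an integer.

3

E separates as a function of x plus a function of y, so ∇E=0 decouples.
∂E/∂x = -12(x - 4)(x - 2)(x + 4) = 0 at x ∈ {-4, 2, 4}; ∂E/∂y = -3(y - 3)(y + 1) = 0 at y ∈ {-1, 3}.
The Hessian is diagonal: diag(E_xx, E_yy). Second derivatives: E_xx(-4)=-576, E_xx(2)=144, E_xx(4)=-192; E_yy(-1)=12, E_yy(3)=-12.
Saddle points occur where the two diagonal entries have opposite signs: (-4, -1), (2, 3), (4, -1). Count: 3.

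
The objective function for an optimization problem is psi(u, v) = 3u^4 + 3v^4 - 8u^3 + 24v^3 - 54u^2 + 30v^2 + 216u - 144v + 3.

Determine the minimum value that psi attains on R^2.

psi(u,v) separates as P(u) + Q(v) + 3, so its minimum is min P + min Q + 3.
P'(u) = 12(u - 3)(u - 2)(u + 3) vanishes at u ∈ {-3, 2, 3}; Q'(v) = 12(v - 1)(v + 3)(v + 4) vanishes at v ∈ {-4, -3, 1}.
Local minima of P (where P''>0): P(-3)=-675, P(3)=189. Local minima of Q: Q(-4)=288, Q(1)=-87.
So the global minimum of psi is P(-3) + Q(1) + 3 = -675 − 87 + 3 = -759, attained at (-3, 1).

-759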